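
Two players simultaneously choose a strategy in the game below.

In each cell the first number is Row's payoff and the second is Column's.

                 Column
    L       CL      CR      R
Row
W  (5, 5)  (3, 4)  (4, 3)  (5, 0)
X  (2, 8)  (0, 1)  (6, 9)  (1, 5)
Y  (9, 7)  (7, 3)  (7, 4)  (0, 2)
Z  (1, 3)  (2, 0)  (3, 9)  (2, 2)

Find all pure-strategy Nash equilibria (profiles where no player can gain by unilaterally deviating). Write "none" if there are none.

Pure NE: (Y, L)

For each strategy profile, look for a profitable unilateral deviation.
(W, L): Row can switch to Y (5 → 9). Not NE.
(W, CL): Row can switch to Y (3 → 7). Not NE.
(W, CR): Row can switch to X (4 → 6). Not NE.
(W, R): Column can switch to L (0 → 5). Not NE.
(X, L): Row can switch to W (2 → 5). Not NE.
(X, CL): Row can switch to W (0 → 3). Not NE.
(X, CR): Row can switch to Y (6 → 7). Not NE.
(X, R): Row can switch to W (1 → 5). Not NE.
(Y, L): Row gets 9, best alternative 5; Column gets 7, best alternative 4. No profitable deviation — NE.
(The remaining 7 profiles each have a profitable deviation by the same check.)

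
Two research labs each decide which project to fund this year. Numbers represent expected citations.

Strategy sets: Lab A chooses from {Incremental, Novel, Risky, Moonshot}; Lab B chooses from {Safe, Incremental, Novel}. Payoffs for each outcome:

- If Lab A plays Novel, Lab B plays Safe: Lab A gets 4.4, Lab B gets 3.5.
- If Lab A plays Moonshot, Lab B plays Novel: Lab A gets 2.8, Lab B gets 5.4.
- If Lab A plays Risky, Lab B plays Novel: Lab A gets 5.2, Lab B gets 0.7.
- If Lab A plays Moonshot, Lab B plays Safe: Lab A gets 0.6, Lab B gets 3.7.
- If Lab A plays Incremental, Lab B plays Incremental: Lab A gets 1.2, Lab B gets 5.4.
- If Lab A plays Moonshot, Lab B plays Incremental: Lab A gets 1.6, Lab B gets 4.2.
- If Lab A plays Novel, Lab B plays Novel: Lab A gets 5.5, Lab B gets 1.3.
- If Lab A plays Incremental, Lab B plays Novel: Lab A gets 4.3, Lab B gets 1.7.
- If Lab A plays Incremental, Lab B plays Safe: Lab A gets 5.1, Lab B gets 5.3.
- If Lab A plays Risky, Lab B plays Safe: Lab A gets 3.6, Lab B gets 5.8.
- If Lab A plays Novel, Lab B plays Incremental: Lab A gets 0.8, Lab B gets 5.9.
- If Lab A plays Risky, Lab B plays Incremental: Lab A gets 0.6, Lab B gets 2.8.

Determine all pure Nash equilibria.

(Incremental, Safe): Lab B can switch to Incremental (5.3 → 5.4). Not NE.
(Incremental, Incremental): Lab A can switch to Moonshot (1.2 → 1.6). Not NE.
(Incremental, Novel): Lab A can switch to Novel (4.3 → 5.5). Not NE.
(Novel, Safe): Lab A can switch to Incremental (4.4 → 5.1). Not NE.
(Novel, Incremental): Lab A can switch to Incremental (0.8 → 1.2). Not NE.
(Novel, Novel): Lab B can switch to Safe (1.3 → 3.5). Not NE.
(The remaining 6 profiles each have a profitable deviation by the same check.)

none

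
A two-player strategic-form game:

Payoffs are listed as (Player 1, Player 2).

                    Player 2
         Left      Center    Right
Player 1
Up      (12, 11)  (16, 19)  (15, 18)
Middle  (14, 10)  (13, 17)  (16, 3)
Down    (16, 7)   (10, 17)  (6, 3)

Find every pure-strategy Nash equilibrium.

Pure NE: (Up, Center)

Player 1 against Left: payoffs 12, 14, 16 → best response Down.
Player 1 against Center: payoffs 16, 13, 10 → best response Up.
Player 1 against Right: payoffs 15, 16, 6 → best response Middle.
Player 2 against Up: payoffs 11, 19, 18 → best response Center.
Player 2 against Middle: payoffs 10, 17, 3 → best response Center.
Player 2 against Down: payoffs 7, 17, 3 → best response Center.
Mutual best responses: (Up, Center).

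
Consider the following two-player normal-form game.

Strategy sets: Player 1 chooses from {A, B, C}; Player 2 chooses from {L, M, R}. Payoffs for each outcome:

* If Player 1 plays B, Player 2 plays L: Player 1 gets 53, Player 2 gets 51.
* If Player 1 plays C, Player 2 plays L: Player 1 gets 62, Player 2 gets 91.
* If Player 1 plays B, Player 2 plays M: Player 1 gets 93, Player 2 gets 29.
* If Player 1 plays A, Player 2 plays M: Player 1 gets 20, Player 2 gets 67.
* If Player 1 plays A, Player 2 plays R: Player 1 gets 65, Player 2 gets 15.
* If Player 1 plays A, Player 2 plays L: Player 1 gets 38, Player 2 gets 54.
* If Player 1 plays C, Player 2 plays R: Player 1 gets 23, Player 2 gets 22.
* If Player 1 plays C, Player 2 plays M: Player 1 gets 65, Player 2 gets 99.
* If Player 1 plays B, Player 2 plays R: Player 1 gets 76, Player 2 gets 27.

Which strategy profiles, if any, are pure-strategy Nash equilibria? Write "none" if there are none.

Mark each player's best response to every combination of opponents' strategies; a profile where every player is best-responding is a pure Nash equilibrium.
Player 1 against L: payoffs 38, 53, 62 → best response C.
Player 1 against M: payoffs 20, 93, 65 → best response B.
Player 1 against R: payoffs 65, 76, 23 → best response B.
Player 2 against A: payoffs 54, 67, 15 → best response M.
Player 2 against B: payoffs 51, 29, 27 → best response L.
Player 2 against C: payoffs 91, 99, 22 → best response M.
No profile is a mutual best response for all players.

There is no pure-strategy Nash equilibrium.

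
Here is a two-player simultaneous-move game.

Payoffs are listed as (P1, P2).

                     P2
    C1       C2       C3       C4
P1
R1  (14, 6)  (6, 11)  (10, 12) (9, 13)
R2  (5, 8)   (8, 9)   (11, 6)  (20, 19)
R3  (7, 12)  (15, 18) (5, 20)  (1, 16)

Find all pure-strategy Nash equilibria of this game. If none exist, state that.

P1 against C1: payoffs 14, 5, 7 → best response R1.
P1 against C2: payoffs 6, 8, 15 → best response R3.
P1 against C3: payoffs 10, 11, 5 → best response R2.
P1 against C4: payoffs 9, 20, 1 → best response R2.
P2 against R1: payoffs 6, 11, 12, 13 → best response C4.
P2 against R2: payoffs 8, 9, 6, 19 → best response C4.
P2 against R3: payoffs 12, 18, 20, 16 → best response C3.
Mutual best responses: (R2, C4).

The unique pure-strategy Nash equilibrium is (R2, C4).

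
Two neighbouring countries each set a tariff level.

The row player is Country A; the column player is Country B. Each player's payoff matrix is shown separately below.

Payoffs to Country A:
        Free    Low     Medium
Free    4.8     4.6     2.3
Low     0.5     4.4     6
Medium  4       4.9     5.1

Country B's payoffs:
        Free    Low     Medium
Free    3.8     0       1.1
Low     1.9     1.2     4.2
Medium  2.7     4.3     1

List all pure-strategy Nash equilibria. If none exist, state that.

Pure-strategy Nash equilibria: (Free, Free) and (Low, Medium) and (Medium, Low)

(Free, Free): Country A gets 4.8, best alternative 4; Country B gets 3.8, best alternative 1.1. No profitable deviation — NE.
(Free, Low): Country A can switch to Medium (4.6 → 4.9). Not NE.
(Free, Medium): Country A can switch to Low (2.3 → 6). Not NE.
(Low, Free): Country A can switch to Free (0.5 → 4.8). Not NE.
(Low, Low): Country A can switch to Free (4.4 → 4.6). Not NE.
(Low, Medium): Country A gets 6, best alternative 5.1; Country B gets 4.2, best alternative 1.9. No profitable deviation — NE.
(Medium, Free): Country A can switch to Free (4 → 4.8). Not NE.
(Medium, Low): Country A gets 4.9, best alternative 4.6; Country B gets 4.3, best alternative 2.7. No profitable deviation — NE.
(Medium, Medium): Country A can switch to Low (5.1 → 6). Not NE.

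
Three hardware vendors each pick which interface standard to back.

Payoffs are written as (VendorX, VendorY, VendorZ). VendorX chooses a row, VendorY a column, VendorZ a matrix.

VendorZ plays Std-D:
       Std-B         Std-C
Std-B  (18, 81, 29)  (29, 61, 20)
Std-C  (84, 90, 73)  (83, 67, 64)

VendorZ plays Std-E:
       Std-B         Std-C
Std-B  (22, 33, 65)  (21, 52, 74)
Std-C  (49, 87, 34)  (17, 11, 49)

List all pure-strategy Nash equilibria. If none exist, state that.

For each player, find the best response to each opponent profile; mutual best responses are the pure NE.
VendorX against (Std-B, Std-D): payoffs 18, 84 → best response Std-C.
VendorX against (Std-B, Std-E): payoffs 22, 49 → best response Std-C.
VendorX against (Std-C, Std-D): payoffs 29, 83 → best response Std-C.
VendorX against (Std-C, Std-E): payoffs 21, 17 → best response Std-B.
VendorY against (Std-B, Std-D): payoffs 81, 61 → best response Std-B.
VendorY against (Std-B, Std-E): payoffs 33, 52 → best response Std-C.
VendorY against (Std-C, Std-D): payoffs 90, 67 → best response Std-B.
VendorY against (Std-C, Std-E): payoffs 87, 11 → best response Std-B.
VendorZ against (Std-B, Std-B): payoffs 29, 65 → best response Std-E.
VendorZ against (Std-B, Std-C): payoffs 20, 74 → best response Std-E.
VendorZ against (Std-C, Std-B): payoffs 73, 34 → best response Std-D.
VendorZ against (Std-C, Std-C): payoffs 64, 49 → best response Std-D.
Mutual best responses: (Std-B, Std-C, Std-E); (Std-C, Std-B, Std-D).

(Std-B, Std-C, Std-E) and (Std-C, Std-B, Std-D)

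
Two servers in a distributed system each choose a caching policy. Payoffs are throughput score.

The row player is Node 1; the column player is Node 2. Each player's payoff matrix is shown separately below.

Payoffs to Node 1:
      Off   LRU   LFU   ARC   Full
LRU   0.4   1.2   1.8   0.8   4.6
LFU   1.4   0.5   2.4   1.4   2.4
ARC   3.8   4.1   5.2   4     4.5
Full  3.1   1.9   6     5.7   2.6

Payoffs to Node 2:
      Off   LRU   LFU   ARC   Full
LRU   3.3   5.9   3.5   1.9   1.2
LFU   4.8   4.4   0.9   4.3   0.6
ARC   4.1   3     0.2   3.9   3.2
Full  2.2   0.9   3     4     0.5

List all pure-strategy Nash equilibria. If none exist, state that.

Mark each player's best response to every combination of opponents' strategies; a profile where every player is best-responding is a pure Nash equilibrium.
Node 1 against Off: payoffs 0.4, 1.4, 3.8, 3.1 → best response ARC.
Node 1 against LRU: payoffs 1.2, 0.5, 4.1, 1.9 → best response ARC.
Node 1 against LFU: payoffs 1.8, 2.4, 5.2, 6 → best response Full.
Node 1 against ARC: payoffs 0.8, 1.4, 4, 5.7 → best response Full.
Node 1 against Full: payoffs 4.6, 2.4, 4.5, 2.6 → best response LRU.
Node 2 against LRU: payoffs 3.3, 5.9, 3.5, 1.9, 1.2 → best response LRU.
Node 2 against LFU: payoffs 4.8, 4.4, 0.9, 4.3, 0.6 → best response Off.
Node 2 against ARC: payoffs 4.1, 3, 0.2, 3.9, 3.2 → best response Off.
Node 2 against Full: payoffs 2.2, 0.9, 3, 4, 0.5 → best response ARC.
Mutual best responses: (ARC, Off); (Full, ARC).

Pure-strategy Nash equilibria: (ARC, Off), (Full, ARC)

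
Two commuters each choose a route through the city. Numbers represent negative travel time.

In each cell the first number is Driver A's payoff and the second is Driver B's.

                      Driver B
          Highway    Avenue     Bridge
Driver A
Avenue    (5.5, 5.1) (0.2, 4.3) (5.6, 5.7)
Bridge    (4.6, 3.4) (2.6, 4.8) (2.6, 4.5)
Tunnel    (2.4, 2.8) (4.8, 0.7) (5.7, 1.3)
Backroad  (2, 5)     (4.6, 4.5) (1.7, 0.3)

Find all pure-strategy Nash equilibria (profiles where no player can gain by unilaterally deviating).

This game has no pure Nash equilibrium.

For each strategy profile, look for a profitable unilateral deviation.
(Avenue, Highway): Driver B can switch to Bridge (5.1 → 5.7). Not NE.
(Avenue, Avenue): Driver A can switch to Bridge (0.2 → 2.6). Not NE.
(Avenue, Bridge): Driver A can switch to Tunnel (5.6 → 5.7). Not NE.
(Bridge, Highway): Driver A can switch to Avenue (4.6 → 5.5). Not NE.
(Bridge, Avenue): Driver A can switch to Tunnel (2.6 → 4.8). Not NE.
(Bridge, Bridge): Driver A can switch to Avenue (2.6 → 5.6). Not NE.
(Tunnel, Highway): Driver A can switch to Avenue (2.4 → 5.5). Not NE.
(Tunnel, Avenue): Driver B can switch to Highway (0.7 → 2.8). Not NE.
(Tunnel, Bridge): Driver B can switch to Highway (1.3 → 2.8). Not NE.
(Backroad, Highway): Driver A can switch to Avenue (2 → 5.5). Not NE.
(The remaining 2 profiles each have a profitable deviation by the same check.)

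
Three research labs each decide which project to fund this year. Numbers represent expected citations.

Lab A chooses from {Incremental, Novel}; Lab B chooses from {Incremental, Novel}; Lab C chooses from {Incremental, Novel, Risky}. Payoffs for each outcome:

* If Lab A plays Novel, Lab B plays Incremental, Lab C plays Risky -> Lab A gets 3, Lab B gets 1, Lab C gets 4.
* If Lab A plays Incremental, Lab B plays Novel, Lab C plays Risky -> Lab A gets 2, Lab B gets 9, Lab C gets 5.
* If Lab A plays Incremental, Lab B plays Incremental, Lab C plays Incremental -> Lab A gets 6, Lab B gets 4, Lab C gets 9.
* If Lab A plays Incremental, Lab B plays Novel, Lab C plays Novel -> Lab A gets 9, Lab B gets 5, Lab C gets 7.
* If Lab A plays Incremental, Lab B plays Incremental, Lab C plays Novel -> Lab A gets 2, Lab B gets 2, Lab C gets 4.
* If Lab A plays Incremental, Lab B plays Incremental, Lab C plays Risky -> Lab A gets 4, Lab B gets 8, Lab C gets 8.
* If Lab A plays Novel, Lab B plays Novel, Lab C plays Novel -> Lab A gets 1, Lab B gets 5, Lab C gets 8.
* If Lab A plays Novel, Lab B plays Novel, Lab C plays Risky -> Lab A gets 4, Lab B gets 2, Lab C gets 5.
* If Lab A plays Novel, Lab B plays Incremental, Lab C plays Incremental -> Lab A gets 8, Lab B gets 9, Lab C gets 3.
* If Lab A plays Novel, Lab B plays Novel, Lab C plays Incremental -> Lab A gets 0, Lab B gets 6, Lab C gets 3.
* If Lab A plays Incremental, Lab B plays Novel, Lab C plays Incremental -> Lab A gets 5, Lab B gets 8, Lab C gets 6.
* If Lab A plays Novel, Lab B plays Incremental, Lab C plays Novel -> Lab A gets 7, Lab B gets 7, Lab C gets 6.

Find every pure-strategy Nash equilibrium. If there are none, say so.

The pure Nash equilibria are (Incremental, Novel, Novel), (Novel, Incremental, Novel).

For each player, find the best response to each opponent profile; mutual best responses are the pure NE.
Lab A against (Incremental, Incremental): payoffs 6, 8 → best response Novel.
Lab A against (Incremental, Novel): payoffs 2, 7 → best response Novel.
Lab A against (Incremental, Risky): payoffs 4, 3 → best response Incremental.
Lab A against (Novel, Incremental): payoffs 5, 0 → best response Incremental.
Lab A against (Novel, Novel): payoffs 9, 1 → best response Incremental.
Lab A against (Novel, Risky): payoffs 2, 4 → best response Novel.
Lab B against (Incremental, Incremental): payoffs 4, 8 → best response Novel.
Lab B against (Incremental, Novel): payoffs 2, 5 → best response Novel.
Lab B against (Incremental, Risky): payoffs 8, 9 → best response Novel.
Lab B against (Novel, Incremental): payoffs 9, 6 → best response Incremental.
Lab B against (Novel, Novel): payoffs 7, 5 → best response Incremental.
Lab B against (Novel, Risky): payoffs 1, 2 → best response Novel.
Lab C against (Incremental, Incremental): payoffs 9, 4, 8 → best response Incremental.
Lab C against (Incremental, Novel): payoffs 6, 7, 5 → best response Novel.
Lab C against (Novel, Incremental): payoffs 3, 6, 4 → best response Novel.
Lab C against (Novel, Novel): payoffs 3, 8, 5 → best response Novel.
Mutual best responses: (Incremental, Novel, Novel); (Novel, Incremental, Novel).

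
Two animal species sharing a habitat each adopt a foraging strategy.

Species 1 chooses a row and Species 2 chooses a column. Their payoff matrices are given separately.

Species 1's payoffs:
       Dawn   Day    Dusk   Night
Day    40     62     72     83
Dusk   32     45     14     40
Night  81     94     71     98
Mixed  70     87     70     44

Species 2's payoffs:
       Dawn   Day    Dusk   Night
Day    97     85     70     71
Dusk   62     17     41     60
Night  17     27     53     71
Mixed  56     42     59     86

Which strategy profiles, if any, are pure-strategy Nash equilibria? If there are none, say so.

(Night, Night)

Mark each player's best response to every combination of opponents' strategies; a profile where every player is best-responding is a pure Nash equilibrium.
Species 1 against Dawn: payoffs 40, 32, 81, 70 → best response Night.
Species 1 against Day: payoffs 62, 45, 94, 87 → best response Night.
Species 1 against Dusk: payoffs 72, 14, 71, 70 → best response Day.
Species 1 against Night: payoffs 83, 40, 98, 44 → best response Night.
Species 2 against Day: payoffs 97, 85, 70, 71 → best response Dawn.
Species 2 against Dusk: payoffs 62, 17, 41, 60 → best response Dawn.
Species 2 against Night: payoffs 17, 27, 53, 71 → best response Night.
Species 2 against Mixed: payoffs 56, 42, 59, 86 → best response Night.
Mutual best responses: (Night, Night).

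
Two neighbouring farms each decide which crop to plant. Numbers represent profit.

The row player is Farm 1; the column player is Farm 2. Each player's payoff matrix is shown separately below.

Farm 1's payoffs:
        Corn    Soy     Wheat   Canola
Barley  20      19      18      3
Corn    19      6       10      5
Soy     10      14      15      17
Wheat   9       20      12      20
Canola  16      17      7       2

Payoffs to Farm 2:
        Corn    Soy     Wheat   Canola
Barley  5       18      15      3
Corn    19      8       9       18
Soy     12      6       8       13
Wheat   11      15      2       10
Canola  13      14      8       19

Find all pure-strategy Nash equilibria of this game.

The unique pure-strategy Nash equilibrium is (Wheat, Soy).

Farm 1 against Corn: payoffs 20, 19, 10, 9, 16 → best response Barley.
Farm 1 against Soy: payoffs 19, 6, 14, 20, 17 → best response Wheat.
Farm 1 against Wheat: payoffs 18, 10, 15, 12, 7 → best response Barley.
Farm 1 against Canola: payoffs 3, 5, 17, 20, 2 → best response Wheat.
Farm 2 against Barley: payoffs 5, 18, 15, 3 → best response Soy.
Farm 2 against Corn: payoffs 19, 8, 9, 18 → best response Corn.
Farm 2 against Soy: payoffs 12, 6, 8, 13 → best response Canola.
Farm 2 against Wheat: payoffs 11, 15, 2, 10 → best response Soy.
Farm 2 against Canola: payoffs 13, 14, 8, 19 → best response Canola.
Mutual best responses: (Wheat, Soy).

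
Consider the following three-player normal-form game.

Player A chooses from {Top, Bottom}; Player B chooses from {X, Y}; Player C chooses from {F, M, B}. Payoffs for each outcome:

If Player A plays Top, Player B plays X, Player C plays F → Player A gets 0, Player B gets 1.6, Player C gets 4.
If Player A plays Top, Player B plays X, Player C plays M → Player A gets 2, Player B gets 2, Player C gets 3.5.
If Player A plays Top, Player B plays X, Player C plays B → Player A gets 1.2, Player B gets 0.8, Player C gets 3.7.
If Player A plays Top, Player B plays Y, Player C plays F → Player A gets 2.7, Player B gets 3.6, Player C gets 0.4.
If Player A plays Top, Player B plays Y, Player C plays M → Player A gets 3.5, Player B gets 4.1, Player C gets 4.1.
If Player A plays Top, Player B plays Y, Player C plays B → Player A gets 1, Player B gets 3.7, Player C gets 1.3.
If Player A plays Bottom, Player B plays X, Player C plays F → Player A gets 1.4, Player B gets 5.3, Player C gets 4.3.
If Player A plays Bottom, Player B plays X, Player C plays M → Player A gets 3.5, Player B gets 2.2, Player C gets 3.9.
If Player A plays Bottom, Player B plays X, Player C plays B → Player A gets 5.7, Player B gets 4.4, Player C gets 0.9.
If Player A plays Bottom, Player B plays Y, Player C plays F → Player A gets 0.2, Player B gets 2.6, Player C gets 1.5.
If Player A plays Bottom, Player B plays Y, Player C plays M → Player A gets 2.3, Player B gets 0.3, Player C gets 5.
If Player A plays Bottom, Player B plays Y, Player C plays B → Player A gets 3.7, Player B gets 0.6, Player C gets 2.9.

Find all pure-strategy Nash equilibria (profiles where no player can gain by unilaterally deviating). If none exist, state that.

The pure Nash equilibria are (Top, Y, M); (Bottom, X, F).

(Top, X, F): Player A can switch to Bottom (0 → 1.4). Not NE.
(Top, X, M): Player A can switch to Bottom (2 → 3.5). Not NE.
(Top, X, B): Player A can switch to Bottom (1.2 → 5.7). Not NE.
(Top, Y, F): Player C can switch to M (0.4 → 4.1). Not NE.
(Top, Y, M): Player A gets 3.5, best alternative 2.3; Player B gets 4.1, best alternative 2; Player C gets 4.1, best alternative 1.3. No profitable deviation — NE.
(Top, Y, B): Player A can switch to Bottom (1 → 3.7). Not NE.
(Bottom, X, F): Player A gets 1.4, best alternative 0; Player B gets 5.3, best alternative 2.6; Player C gets 4.3, best alternative 3.9. No profitable deviation — NE.
(Bottom, X, M): Player C can switch to F (3.9 → 4.3). Not NE.
(Bottom, X, B): Player C can switch to F (0.9 → 4.3). Not NE.
(Bottom, Y, F): Player A can switch to Top (0.2 → 2.7). Not NE.
(Bottom, Y, M): Player A can switch to Top (2.3 → 3.5). Not NE.
(Bottom, Y, B): Player B can switch to X (0.6 → 4.4). Not NE.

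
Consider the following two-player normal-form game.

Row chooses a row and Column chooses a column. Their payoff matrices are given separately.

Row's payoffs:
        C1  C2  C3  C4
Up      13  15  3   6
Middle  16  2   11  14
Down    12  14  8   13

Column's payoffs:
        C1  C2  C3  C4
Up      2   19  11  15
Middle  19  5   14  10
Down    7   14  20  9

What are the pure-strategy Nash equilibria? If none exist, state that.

For each strategy profile, look for a profitable unilateral deviation.
(Up, C1): Row can switch to Middle (13 → 16). Not NE.
(Up, C2): Row gets 15, best alternative 14; Column gets 19, best alternative 15. No profitable deviation — NE.
(Up, C3): Row can switch to Middle (3 → 11). Not NE.
(Up, C4): Row can switch to Middle (6 → 14). Not NE.
(Middle, C1): Row gets 16, best alternative 13; Column gets 19, best alternative 14. No profitable deviation — NE.
(Middle, C2): Row can switch to Up (2 → 15). Not NE.
(Middle, C3): Column can switch to C1 (14 → 19). Not NE.
(Middle, C4): Column can switch to C1 (10 → 19). Not NE.
(Down, C1): Row can switch to Up (12 → 13). Not NE.
(Down, C2): Row can switch to Up (14 → 15). Not NE.
(Down, C3): Row can switch to Middle (8 → 11). Not NE.
(Down, C4): Row can switch to Middle (13 → 14). Not NE.

Pure-strategy Nash equilibria: (Up, C2); (Middle, C1)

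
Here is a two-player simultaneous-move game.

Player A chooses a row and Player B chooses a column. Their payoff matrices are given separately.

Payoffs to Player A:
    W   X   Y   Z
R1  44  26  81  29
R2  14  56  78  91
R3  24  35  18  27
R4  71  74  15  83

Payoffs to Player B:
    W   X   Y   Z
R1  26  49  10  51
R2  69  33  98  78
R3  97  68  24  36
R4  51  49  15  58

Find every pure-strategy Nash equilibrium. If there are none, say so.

There is no pure-strategy Nash equilibrium.

Player A against W: payoffs 44, 14, 24, 71 → best response R4.
Player A against X: payoffs 26, 56, 35, 74 → best response R4.
Player A against Y: payoffs 81, 78, 18, 15 → best response R1.
Player A against Z: payoffs 29, 91, 27, 83 → best response R2.
Player B against R1: payoffs 26, 49, 10, 51 → best response Z.
Player B against R2: payoffs 69, 33, 98, 78 → best response Y.
Player B against R3: payoffs 97, 68, 24, 36 → best response W.
Player B against R4: payoffs 51, 49, 15, 58 → best response Z.
No profile is a mutual best response for all players.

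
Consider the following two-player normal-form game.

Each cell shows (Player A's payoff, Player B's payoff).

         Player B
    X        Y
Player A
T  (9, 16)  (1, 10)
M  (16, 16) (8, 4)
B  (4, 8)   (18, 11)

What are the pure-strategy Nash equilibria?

The pure Nash equilibria are (M, X), (B, Y).

For each player, find the best response to each opponent profile; mutual best responses are the pure NE.
Player A against X: payoffs 9, 16, 4 → best response M.
Player A against Y: payoffs 1, 8, 18 → best response B.
Player B against T: payoffs 16, 10 → best response X.
Player B against M: payoffs 16, 4 → best response X.
Player B against B: payoffs 8, 11 → best response Y.
Mutual best responses: (M, X); (B, Y).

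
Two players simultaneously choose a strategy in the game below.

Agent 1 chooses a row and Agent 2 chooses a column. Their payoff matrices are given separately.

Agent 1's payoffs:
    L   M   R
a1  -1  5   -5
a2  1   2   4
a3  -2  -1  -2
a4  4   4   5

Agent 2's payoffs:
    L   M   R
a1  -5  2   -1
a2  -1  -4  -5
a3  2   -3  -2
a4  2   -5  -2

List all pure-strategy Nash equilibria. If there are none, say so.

For each player, find the best response to each opponent profile; mutual best responses are the pure NE.
Agent 1 against L: payoffs -1, 1, -2, 4 → best response a4.
Agent 1 against M: payoffs 5, 2, -1, 4 → best response a1.
Agent 1 against R: payoffs -5, 4, -2, 5 → best response a4.
Agent 2 against a1: payoffs -5, 2, -1 → best response M.
Agent 2 against a2: payoffs -1, -4, -5 → best response L.
Agent 2 against a3: payoffs 2, -3, -2 → best response L.
Agent 2 against a4: payoffs 2, -5, -2 → best response L.
Mutual best responses: (a1, M); (a4, L).

(a1, M), (a4, L)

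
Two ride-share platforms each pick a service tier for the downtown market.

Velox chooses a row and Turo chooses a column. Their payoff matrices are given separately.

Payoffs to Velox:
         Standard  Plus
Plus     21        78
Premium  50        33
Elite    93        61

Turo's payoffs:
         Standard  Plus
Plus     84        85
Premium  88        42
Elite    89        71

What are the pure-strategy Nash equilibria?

Check each profile: it is a Nash equilibrium iff no player can strictly gain by switching unilaterally.
(Plus, Standard): Velox can switch to Premium (21 → 50). Not NE.
(Plus, Plus): Velox gets 78, best alternative 61; Turo gets 85, best alternative 84. No profitable deviation — NE.
(Premium, Standard): Velox can switch to Elite (50 → 93). Not NE.
(Premium, Plus): Velox can switch to Plus (33 → 78). Not NE.
(Elite, Standard): Velox gets 93, best alternative 50; Turo gets 89, best alternative 71. No profitable deviation — NE.
(Elite, Plus): Velox can switch to Plus (61 → 78). Not NE.

(Plus, Plus), (Elite, Standard)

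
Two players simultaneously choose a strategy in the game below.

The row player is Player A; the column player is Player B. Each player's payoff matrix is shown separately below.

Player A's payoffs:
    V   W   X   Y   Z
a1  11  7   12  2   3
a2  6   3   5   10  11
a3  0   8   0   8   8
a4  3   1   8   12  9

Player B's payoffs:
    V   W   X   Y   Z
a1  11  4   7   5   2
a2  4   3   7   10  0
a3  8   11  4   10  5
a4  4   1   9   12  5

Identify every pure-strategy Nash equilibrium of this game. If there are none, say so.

The pure Nash equilibria are (a1, V); (a3, W); (a4, Y).

For each strategy profile, look for a profitable unilateral deviation.
(a1, V): Player A gets 11, best alternative 6; Player B gets 11, best alternative 7. No profitable deviation — NE.
(a1, W): Player A can switch to a3 (7 → 8). Not NE.
(a1, X): Player B can switch to V (7 → 11). Not NE.
(a1, Y): Player A can switch to a2 (2 → 10). Not NE.
(a1, Z): Player A can switch to a2 (3 → 11). Not NE.
(a2, V): Player A can switch to a1 (6 → 11). Not NE.
(a2, W): Player A can switch to a1 (3 → 7). Not NE.
(a3, W): Player A gets 8, best alternative 7; Player B gets 11, best alternative 10. No profitable deviation — NE.
(a4, Y): Player A gets 12, best alternative 10; Player B gets 12, best alternative 9. No profitable deviation — NE.
(The remaining 11 profiles each have a profitable deviation by the same check.)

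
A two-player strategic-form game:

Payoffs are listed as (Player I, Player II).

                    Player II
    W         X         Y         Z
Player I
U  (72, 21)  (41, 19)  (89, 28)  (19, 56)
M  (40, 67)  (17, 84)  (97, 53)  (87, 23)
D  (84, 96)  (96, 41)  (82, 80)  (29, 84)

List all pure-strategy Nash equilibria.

Player I against W: payoffs 72, 40, 84 → best response D.
Player I against X: payoffs 41, 17, 96 → best response D.
Player I against Y: payoffs 89, 97, 82 → best response M.
Player I against Z: payoffs 19, 87, 29 → best response M.
Player II against U: payoffs 21, 19, 28, 56 → best response Z.
Player II against M: payoffs 67, 84, 53, 23 → best response X.
Player II against D: payoffs 96, 41, 80, 84 → best response W.
Mutual best responses: (D, W).

Pure NE: (D, W)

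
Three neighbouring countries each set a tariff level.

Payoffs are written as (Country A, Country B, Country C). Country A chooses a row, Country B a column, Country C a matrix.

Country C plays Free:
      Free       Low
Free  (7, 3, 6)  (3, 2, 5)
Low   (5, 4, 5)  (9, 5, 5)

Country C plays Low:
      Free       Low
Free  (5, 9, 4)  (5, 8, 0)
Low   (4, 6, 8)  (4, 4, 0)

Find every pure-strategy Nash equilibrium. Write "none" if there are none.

Pure-strategy Nash equilibria: (Free, Free, Free), (Low, Low, Free)

Country A against (Free, Free): payoffs 7, 5 → best response Free.
Country A against (Free, Low): payoffs 5, 4 → best response Free.
Country A against (Low, Free): payoffs 3, 9 → best response Low.
Country A against (Low, Low): payoffs 5, 4 → best response Free.
Country B against (Free, Free): payoffs 3, 2 → best response Free.
Country B against (Free, Low): payoffs 9, 8 → best response Free.
Country B against (Low, Free): payoffs 4, 5 → best response Low.
Country B against (Low, Low): payoffs 6, 4 → best response Free.
Country C against (Free, Free): payoffs 6, 4 → best response Free.
Country C against (Free, Low): payoffs 5, 0 → best response Free.
Country C against (Low, Free): payoffs 5, 8 → best response Low.
Country C against (Low, Low): payoffs 5, 0 → best response Free.
Mutual best responses: (Free, Free, Free); (Low, Low, Free).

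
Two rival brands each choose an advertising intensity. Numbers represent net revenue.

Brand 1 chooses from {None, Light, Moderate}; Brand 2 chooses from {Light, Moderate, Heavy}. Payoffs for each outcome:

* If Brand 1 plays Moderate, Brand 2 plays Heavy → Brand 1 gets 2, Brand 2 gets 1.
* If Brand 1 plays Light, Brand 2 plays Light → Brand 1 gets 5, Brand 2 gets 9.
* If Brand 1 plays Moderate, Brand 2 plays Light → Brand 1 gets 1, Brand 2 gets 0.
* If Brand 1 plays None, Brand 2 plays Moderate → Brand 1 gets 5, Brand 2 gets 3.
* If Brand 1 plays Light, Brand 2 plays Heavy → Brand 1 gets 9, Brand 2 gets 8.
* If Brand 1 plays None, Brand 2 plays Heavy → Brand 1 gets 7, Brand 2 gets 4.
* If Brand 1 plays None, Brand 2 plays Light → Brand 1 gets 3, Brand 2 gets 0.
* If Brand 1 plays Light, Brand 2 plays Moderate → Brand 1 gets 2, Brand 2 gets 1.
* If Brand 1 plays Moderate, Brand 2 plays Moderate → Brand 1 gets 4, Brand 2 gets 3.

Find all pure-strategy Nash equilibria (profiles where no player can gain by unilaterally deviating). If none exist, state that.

For each player, find the best response to each opponent profile; mutual best responses are the pure NE.
Brand 1 against Light: payoffs 3, 5, 1 → best response Light.
Brand 1 against Moderate: payoffs 5, 2, 4 → best response None.
Brand 1 against Heavy: payoffs 7, 9, 2 → best response Light.
Brand 2 against None: payoffs 0, 3, 4 → best response Heavy.
Brand 2 against Light: payoffs 9, 1, 8 → best response Light.
Brand 2 against Moderate: payoffs 0, 3, 1 → best response Moderate.
Mutual best responses: (Light, Light).

(Light, Light)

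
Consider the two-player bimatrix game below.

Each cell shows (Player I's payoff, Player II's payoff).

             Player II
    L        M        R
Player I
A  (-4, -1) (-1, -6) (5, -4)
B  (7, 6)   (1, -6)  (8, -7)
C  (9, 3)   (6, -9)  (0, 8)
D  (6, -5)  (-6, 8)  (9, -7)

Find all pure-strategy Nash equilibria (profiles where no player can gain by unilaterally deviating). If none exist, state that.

This game has no pure Nash equilibrium.

Player I against L: payoffs -4, 7, 9, 6 → best response C.
Player I against M: payoffs -1, 1, 6, -6 → best response C.
Player I against R: payoffs 5, 8, 0, 9 → best response D.
Player II against A: payoffs -1, -6, -4 → best response L.
Player II against B: payoffs 6, -6, -7 → best response L.
Player II against C: payoffs 3, -9, 8 → best response R.
Player II against D: payoffs -5, 8, -7 → best response M.
No profile is a mutual best response for all players.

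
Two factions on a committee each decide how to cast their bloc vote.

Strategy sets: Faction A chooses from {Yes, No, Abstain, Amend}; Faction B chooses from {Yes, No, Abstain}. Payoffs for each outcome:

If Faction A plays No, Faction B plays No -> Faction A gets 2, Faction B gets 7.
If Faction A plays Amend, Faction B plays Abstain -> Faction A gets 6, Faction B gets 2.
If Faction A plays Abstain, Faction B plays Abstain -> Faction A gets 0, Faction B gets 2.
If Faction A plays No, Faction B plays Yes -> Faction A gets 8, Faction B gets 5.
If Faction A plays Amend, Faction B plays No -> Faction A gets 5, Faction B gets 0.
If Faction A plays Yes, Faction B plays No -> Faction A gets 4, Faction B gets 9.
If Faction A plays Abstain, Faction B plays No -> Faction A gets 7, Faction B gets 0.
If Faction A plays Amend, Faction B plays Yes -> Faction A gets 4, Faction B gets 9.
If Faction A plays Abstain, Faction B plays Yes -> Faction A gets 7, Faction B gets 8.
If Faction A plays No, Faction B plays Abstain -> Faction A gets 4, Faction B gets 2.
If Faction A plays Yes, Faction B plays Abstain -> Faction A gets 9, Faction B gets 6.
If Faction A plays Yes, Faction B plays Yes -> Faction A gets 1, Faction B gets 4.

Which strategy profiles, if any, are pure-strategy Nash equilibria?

For each strategy profile, look for a profitable unilateral deviation.
(Yes, Yes): Faction A can switch to No (1 → 8). Not NE.
(Yes, No): Faction A can switch to Abstain (4 → 7). Not NE.
(Yes, Abstain): Faction B can switch to No (6 → 9). Not NE.
(No, Yes): Faction B can switch to No (5 → 7). Not NE.
(No, No): Faction A can switch to Yes (2 → 4). Not NE.
(No, Abstain): Faction A can switch to Yes (4 → 9). Not NE.
(Abstain, Yes): Faction A can switch to No (7 → 8). Not NE.
(Abstain, No): Faction B can switch to Yes (0 → 8). Not NE.
(The remaining 4 profiles each have a profitable deviation by the same check.)

No pure-strategy Nash equilibrium.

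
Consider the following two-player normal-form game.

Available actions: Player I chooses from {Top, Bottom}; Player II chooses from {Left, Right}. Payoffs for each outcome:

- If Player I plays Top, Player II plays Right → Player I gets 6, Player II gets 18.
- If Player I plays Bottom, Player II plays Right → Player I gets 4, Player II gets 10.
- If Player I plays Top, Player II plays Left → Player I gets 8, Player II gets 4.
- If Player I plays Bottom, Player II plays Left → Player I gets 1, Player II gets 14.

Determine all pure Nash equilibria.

Pure NE: (Top, Right)

(Top, Left): Player II can switch to Right (4 → 18). Not NE.
(Top, Right): Player I gets 6, best alternative 4; Player II gets 18, best alternative 4. No profitable deviation — NE.
(Bottom, Left): Player I can switch to Top (1 → 8). Not NE.
(Bottom, Right): Player I can switch to Top (4 → 6). Not NE.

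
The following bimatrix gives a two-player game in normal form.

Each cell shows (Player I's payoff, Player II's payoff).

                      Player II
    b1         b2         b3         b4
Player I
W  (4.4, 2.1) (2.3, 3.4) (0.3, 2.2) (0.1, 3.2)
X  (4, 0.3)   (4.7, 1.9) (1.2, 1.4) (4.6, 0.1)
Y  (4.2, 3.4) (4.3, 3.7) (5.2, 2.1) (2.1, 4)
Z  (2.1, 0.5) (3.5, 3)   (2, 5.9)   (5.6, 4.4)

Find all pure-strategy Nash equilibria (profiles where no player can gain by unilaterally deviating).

Player I against b1: payoffs 4.4, 4, 4.2, 2.1 → best response W.
Player I against b2: payoffs 2.3, 4.7, 4.3, 3.5 → best response X.
Player I against b3: payoffs 0.3, 1.2, 5.2, 2 → best response Y.
Player I against b4: payoffs 0.1, 4.6, 2.1, 5.6 → best response Z.
Player II against W: payoffs 2.1, 3.4, 2.2, 3.2 → best response b2.
Player II against X: payoffs 0.3, 1.9, 1.4, 0.1 → best response b2.
Player II against Y: payoffs 3.4, 3.7, 2.1, 4 → best response b4.
Player II against Z: payoffs 0.5, 3, 5.9, 4.4 → best response b3.
Mutual best responses: (X, b2).

Pure NE: (X, b2)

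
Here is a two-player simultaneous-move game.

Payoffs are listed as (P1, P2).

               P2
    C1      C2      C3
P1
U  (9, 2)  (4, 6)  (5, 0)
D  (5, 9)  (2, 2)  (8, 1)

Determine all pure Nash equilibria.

The unique pure-strategy Nash equilibrium is (U, C2).

P1 against C1: payoffs 9, 5 → best response U.
P1 against C2: payoffs 4, 2 → best response U.
P1 against C3: payoffs 5, 8 → best response D.
P2 against U: payoffs 2, 6, 0 → best response C2.
P2 against D: payoffs 9, 2, 1 → best response C1.
Mutual best responses: (U, C2).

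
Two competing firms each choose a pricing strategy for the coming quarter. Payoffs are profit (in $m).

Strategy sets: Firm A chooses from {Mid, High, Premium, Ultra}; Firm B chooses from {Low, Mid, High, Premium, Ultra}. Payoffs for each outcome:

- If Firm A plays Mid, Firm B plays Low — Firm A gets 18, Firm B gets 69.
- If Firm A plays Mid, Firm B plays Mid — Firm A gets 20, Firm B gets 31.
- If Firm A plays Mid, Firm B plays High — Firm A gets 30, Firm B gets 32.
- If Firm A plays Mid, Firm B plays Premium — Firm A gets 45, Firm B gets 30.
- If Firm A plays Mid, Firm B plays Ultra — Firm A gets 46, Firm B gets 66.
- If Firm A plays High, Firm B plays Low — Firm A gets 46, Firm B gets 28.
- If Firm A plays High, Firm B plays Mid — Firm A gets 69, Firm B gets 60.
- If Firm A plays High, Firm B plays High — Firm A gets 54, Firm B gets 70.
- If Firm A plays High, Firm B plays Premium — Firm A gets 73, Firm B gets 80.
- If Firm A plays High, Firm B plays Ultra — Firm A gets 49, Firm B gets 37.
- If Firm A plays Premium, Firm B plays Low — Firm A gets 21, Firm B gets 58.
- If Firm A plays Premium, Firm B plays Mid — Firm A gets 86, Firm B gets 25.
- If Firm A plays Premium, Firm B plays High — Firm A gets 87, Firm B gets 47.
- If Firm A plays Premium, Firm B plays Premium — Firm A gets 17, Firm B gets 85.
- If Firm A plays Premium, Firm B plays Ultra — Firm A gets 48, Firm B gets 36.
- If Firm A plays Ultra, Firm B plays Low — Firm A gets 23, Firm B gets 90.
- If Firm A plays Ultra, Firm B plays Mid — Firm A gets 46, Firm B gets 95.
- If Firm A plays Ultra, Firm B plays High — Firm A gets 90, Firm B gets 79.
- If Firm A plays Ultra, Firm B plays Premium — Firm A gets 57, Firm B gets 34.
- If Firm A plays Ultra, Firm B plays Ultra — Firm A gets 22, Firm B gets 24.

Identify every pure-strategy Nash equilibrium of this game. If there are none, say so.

The unique pure-strategy Nash equilibrium is (High, Premium).

For each player, find the best response to each opponent profile; mutual best responses are the pure NE.
Firm A against Low: payoffs 18, 46, 21, 23 → best response High.
Firm A against Mid: payoffs 20, 69, 86, 46 → best response Premium.
Firm A against High: payoffs 30, 54, 87, 90 → best response Ultra.
Firm A against Premium: payoffs 45, 73, 17, 57 → best response High.
Firm A against Ultra: payoffs 46, 49, 48, 22 → best response High.
Firm B against Mid: payoffs 69, 31, 32, 30, 66 → best response Low.
Firm B against High: payoffs 28, 60, 70, 80, 37 → best response Premium.
Firm B against Premium: payoffs 58, 25, 47, 85, 36 → best response Premium.
Firm B against Ultra: payoffs 90, 95, 79, 34, 24 → best response Mid.
Mutual best responses: (High, Premium).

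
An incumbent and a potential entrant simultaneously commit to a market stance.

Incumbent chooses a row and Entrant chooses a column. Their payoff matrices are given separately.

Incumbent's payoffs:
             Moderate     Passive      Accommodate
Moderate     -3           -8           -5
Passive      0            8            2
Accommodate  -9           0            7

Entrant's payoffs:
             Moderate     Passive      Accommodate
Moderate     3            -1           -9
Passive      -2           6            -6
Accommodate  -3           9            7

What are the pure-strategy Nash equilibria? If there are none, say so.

(Moderate, Moderate): Incumbent can switch to Passive (-3 → 0). Not NE.
(Moderate, Passive): Incumbent can switch to Passive (-8 → 8). Not NE.
(Moderate, Accommodate): Incumbent can switch to Passive (-5 → 2). Not NE.
(Passive, Moderate): Entrant can switch to Passive (-2 → 6). Not NE.
(Passive, Passive): Incumbent gets 8, best alternative 0; Entrant gets 6, best alternative -2. No profitable deviation — NE.
(Passive, Accommodate): Incumbent can switch to Accommodate (2 → 7). Not NE.
(Accommodate, Moderate): Incumbent can switch to Moderate (-9 → -3). Not NE.
(Accommodate, Passive): Incumbent can switch to Passive (0 → 8). Not NE.
(Accommodate, Accommodate): Entrant can switch to Passive (7 → 9). Not NE.

(Passive, Passive)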